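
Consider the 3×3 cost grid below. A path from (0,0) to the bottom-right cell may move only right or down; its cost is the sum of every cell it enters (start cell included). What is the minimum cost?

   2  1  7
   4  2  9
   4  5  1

11

Best path: (0,0)→(0,1)→(1,1)→(2,1)→(2,2)
Cost: 2 + 1 + 2 + 5 + 1 = 11
For comparison, the top-then-right route costs 20.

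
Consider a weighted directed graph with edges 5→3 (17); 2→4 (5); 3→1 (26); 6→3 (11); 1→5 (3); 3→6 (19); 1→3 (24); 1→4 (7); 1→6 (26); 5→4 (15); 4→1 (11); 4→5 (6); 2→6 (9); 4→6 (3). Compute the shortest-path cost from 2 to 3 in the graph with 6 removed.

Candidate routes:
2-4-1-3: 5 + 11 + 24 = 40
2-4-1-5-3: 5 + 11 + 3 + 17 = 36
2-4-5-3: 5 + 6 + 17 = 28
Best route has total 28.

28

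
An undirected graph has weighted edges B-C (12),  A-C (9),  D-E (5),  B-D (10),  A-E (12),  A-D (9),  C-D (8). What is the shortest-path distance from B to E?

Some routes from B to E:
B→D→A→E: 10 + 9 + 12 = 31
B→D→E: 10 + 5 = 15
B→C→D→E: 12 + 8 + 5 = 25
The minimum is 15.

15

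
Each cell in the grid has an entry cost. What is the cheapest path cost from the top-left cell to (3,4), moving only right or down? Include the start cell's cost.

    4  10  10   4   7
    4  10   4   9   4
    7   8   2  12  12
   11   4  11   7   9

Cheapest: (0,0)→(1,0)→(1,1)→(1,2)→(2,2)→(3,2)→(3,3)→(3,4)
  4 + 4 + 10 + 4 + 2 + 11 + 7 + 9 = 51

51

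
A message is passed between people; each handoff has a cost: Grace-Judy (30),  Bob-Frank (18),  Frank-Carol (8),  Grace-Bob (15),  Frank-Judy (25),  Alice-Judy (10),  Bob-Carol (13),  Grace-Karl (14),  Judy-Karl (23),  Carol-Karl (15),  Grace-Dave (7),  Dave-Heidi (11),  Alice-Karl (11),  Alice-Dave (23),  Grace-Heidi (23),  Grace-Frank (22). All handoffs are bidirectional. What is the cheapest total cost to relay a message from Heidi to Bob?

33

A few of the Heidi→Bob routes:
Heidi -> Dave -> Grace -> Frank -> Bob: 11 + 7 + 22 + 18 = 58
Heidi -> Dave -> Grace -> Bob: 11 + 7 + 15 = 33
Heidi -> Dave -> Grace -> Karl -> Carol -> Bob: 11 + 7 + 14 + 15 + 13 = 60
Heidi -> Grace -> Bob: 23 + 15 = 38
Shortest: 33.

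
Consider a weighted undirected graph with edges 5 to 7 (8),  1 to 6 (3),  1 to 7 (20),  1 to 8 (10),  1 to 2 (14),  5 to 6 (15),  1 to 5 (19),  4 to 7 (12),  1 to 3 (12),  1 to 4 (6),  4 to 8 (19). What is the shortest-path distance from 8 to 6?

Some routes from 8 to 6:
8→1→4→7→5→6: 10 + 6 + 12 + 8 + 15 = 51
8→1→5→6: 10 + 19 + 15 = 44
8→4→1→6: 19 + 6 + 3 = 28
8→1→7→5→6: 10 + 20 + 8 + 15 = 53
8→1→6: 10 + 3 = 13
Best route has total 13.

13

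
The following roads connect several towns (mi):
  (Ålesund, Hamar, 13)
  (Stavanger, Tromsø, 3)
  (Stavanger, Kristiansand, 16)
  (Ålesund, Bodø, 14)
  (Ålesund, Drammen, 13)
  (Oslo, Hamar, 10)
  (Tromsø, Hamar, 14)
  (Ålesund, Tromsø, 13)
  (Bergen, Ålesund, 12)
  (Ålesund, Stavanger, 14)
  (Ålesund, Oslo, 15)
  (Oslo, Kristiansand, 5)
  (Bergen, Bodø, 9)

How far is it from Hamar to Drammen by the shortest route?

26

Checking several routes:
Hamar -> Ålesund -> Drammen: 13 + 13 = 26
Hamar -> Oslo -> Ålesund -> Drammen: 10 + 15 + 13 = 38
Hamar -> Oslo -> Kristiansand -> Stavanger -> Tromsø -> Ålesund -> Drammen: 10 + 5 + 16 + 3 + 13 + 13 = 60
Hamar -> Oslo -> Kristiansand -> Stavanger -> Ålesund -> Drammen: 10 + 5 + 16 + 14 + 13 = 58
Hamar -> Tromsø -> Ålesund -> Drammen: 14 + 13 + 13 = 40
Hamar -> Tromsø -> Stavanger -> Ålesund -> Drammen: 14 + 3 + 14 + 13 = 44
The minimum is 26 mi.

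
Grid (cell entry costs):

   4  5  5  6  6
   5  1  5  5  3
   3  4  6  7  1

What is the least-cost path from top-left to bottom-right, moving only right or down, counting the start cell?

24

Take [0,0] -> [0,1] -> [1,1] -> [1,2] -> [1,3] -> [1,4] -> [2,4] for a total of 4 + 5 + 1 + 5 + 5 + 3 + 1 = 24.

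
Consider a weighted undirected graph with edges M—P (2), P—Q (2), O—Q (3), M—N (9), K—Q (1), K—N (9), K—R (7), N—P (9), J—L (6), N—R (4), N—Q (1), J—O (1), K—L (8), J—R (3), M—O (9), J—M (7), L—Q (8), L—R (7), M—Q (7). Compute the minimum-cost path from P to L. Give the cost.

10

Checking several routes:
P -> Q -> K -> L: 2 + 1 + 8 = 11
P -> Q -> L: 2 + 8 = 10
P -> Q -> N -> R -> L: 2 + 1 + 4 + 7 = 14
P -> Q -> O -> J -> L: 2 + 3 + 1 + 6 = 12
Best route has total 10.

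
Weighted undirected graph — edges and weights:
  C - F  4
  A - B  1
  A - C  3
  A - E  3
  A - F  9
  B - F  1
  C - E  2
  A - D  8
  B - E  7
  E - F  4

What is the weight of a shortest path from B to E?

A few of the B→E routes:
B→E: 7
B→F→E: 1 + 4 = 5
B→A→C→E: 1 + 3 + 2 = 6
B→A→E: 1 + 3 = 4
B→F→C→E: 1 + 4 + 2 = 7
Best route has total 4.

4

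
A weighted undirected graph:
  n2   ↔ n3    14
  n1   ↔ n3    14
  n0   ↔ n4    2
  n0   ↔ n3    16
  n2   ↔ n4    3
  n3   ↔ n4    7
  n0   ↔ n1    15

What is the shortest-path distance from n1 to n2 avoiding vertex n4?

Routes from n1 to n2 avoiding n4:
n1→n0→n3→n2: 15 + 16 + 14 = 45
n1→n3→n2: 14 + 14 = 28
The minimum is 28.

28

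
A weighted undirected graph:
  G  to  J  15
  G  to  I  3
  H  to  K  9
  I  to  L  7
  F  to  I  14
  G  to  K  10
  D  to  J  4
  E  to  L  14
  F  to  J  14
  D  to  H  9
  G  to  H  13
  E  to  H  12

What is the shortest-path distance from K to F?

Some routes from K to F:
K→H→D→J→F: 9 + 9 + 4 + 14 = 36
K→G→J→F: 10 + 15 + 14 = 39
K→G→I→F: 10 + 3 + 14 = 27
K→G→H→D→J→F: 10 + 13 + 9 + 4 + 14 = 50
K→H→G→I→F: 9 + 13 + 3 + 14 = 39
Best route has total 27.

27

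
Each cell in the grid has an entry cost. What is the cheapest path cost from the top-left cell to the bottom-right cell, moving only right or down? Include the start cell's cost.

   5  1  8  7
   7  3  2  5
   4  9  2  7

Take r0c0 → r0c1 → r1c1 → r1c2 → r2c2 → r2c3 for a total of 5 + 1 + 3 + 2 + 2 + 7 = 20.

20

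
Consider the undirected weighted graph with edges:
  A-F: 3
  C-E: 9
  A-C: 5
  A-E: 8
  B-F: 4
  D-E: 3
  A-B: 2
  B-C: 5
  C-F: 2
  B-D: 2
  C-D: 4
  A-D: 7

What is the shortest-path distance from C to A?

5

Some routes from C to A:
C→D→A: 4 + 7 = 11
C→F→B→A: 2 + 4 + 2 = 8
C→B→A: 5 + 2 = 7
C→F→A: 2 + 3 = 5
C→D→B→A: 4 + 2 + 2 = 8
C→A: 5
Best route has total 5.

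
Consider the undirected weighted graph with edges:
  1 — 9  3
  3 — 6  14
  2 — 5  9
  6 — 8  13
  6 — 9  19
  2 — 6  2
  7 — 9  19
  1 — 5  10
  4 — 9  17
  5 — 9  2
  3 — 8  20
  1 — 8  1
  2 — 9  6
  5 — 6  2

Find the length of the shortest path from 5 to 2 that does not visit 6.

Candidate routes:
5 → 2: 9
5 → 9 → 2: 2 + 6 = 8
5 → 1 → 9 → 2: 10 + 3 + 6 = 19
The minimum is 8.

8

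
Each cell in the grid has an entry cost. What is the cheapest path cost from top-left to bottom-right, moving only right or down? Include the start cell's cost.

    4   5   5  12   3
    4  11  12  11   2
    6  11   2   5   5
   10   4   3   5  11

Path (0,0) (1,0) (2,0) (2,1) (2,2) (3,2) (3,3) (3,4): 4 + 4 + 6 + 11 + 2 + 3 + 5 + 11 = 46.

46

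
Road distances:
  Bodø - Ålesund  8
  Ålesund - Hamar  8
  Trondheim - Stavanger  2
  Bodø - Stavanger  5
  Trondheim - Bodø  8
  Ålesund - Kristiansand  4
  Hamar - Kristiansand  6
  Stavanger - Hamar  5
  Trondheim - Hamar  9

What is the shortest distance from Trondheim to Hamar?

Checking several routes:
Trondheim -> Stavanger -> Bodø -> Ålesund -> Kristiansand -> Hamar: 2 + 5 + 8 + 4 + 6 = 25
Trondheim -> Stavanger -> Bodø -> Ålesund -> Hamar: 2 + 5 + 8 + 8 = 23
Trondheim -> Hamar: 9
Trondheim -> Bodø -> Stavanger -> Hamar: 8 + 5 + 5 = 18
Trondheim -> Stavanger -> Hamar: 2 + 5 = 7
Trondheim -> Bodø -> Ålesund -> Hamar: 8 + 8 + 8 = 24
Best route has total 7.

7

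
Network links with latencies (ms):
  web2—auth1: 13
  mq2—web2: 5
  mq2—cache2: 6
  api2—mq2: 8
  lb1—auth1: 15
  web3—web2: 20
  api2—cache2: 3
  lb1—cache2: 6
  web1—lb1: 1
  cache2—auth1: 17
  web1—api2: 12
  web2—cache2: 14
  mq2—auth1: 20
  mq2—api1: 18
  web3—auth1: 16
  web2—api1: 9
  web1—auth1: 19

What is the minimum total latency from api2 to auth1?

20

A few of the api2→auth1 routes:
api2-cache2-lb1-auth1: 3 + 6 + 15 = 24
api2-mq2-auth1: 8 + 20 = 28
api2-cache2-mq2-web2-auth1: 3 + 6 + 5 + 13 = 27
api2-cache2-auth1: 3 + 17 = 20
api2-mq2-web2-auth1: 8 + 5 + 13 = 26
Best route has total 20 ms.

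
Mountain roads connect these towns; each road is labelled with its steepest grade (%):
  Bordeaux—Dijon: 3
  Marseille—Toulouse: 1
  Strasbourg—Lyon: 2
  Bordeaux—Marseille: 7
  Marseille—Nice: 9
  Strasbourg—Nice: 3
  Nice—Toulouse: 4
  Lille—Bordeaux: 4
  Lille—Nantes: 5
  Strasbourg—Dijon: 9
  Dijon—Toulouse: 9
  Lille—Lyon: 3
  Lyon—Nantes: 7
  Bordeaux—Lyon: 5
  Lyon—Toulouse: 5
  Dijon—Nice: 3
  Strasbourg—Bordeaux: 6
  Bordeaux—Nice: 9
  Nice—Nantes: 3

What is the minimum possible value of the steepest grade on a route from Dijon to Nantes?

Some routes from Dijon to Nantes:
Dijon → Bordeaux → Lyon → Toulouse → Nice → Nantes: max(3, 5, 5, 4, 3) = 5
Dijon → Bordeaux → Lyon → Lille → Nantes: max(3, 5, 3, 5) = 5
Dijon → Nice → Nantes: max(3, 3) = 3
Dijon → Bordeaux → Lille → Lyon → Strasbourg → Nice → Nantes: max(3, 4, 3, 2, 3, 3) = 4
Smallest bottleneck: 3%.

3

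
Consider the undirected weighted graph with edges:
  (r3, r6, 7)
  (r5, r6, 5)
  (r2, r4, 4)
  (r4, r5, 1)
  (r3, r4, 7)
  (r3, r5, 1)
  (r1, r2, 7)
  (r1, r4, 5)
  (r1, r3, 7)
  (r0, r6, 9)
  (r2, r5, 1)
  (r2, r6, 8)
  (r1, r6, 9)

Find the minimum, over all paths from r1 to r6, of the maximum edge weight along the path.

Some routes from r1 to r6:
r1 -> r4 -> r5 -> r6: max(5, 1, 5) = 5
r1 -> r4 -> r2 -> r5 -> r6: max(5, 4, 1, 5) = 5
r1 -> r4 -> r3 -> r6: max(5, 7, 7) = 7
r1 -> r4 -> r3 -> r5 -> r6: max(5, 7, 1, 5) = 7
The minimum achievable maximum is 5.

5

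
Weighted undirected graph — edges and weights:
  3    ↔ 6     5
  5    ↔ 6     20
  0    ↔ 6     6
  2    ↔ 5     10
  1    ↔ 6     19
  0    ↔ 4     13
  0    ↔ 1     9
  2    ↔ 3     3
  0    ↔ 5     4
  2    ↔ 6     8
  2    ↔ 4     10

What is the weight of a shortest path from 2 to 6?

8

Comparing a few candidate routes:
2 - 4 - 0 - 6: 10 + 13 + 6 = 29
2 - 5 - 6: 10 + 20 = 30
2 - 3 - 6: 3 + 5 = 8
2 - 6: 8
2 - 5 - 0 - 1 - 6: 10 + 4 + 9 + 19 = 42
2 - 5 - 0 - 6: 10 + 4 + 6 = 20
The minimum is 8.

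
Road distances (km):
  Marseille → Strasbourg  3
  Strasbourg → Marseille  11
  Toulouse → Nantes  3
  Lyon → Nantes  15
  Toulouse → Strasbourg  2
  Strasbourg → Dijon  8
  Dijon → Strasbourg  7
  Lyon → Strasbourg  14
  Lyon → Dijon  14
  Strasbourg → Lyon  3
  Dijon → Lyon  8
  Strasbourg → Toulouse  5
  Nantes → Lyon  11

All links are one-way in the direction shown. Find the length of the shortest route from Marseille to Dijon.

11

Paths from Marseille to Dijon:
Marseille → Strasbourg → Dijon: 3 + 8 = 11
Marseille → Strasbourg → Lyon → Dijon: 3 + 3 + 14 = 20
Marseille → Strasbourg → Toulouse → Nantes → Lyon → Dijon: 3 + 5 + 3 + 11 + 14 = 36
The minimum is 11 km.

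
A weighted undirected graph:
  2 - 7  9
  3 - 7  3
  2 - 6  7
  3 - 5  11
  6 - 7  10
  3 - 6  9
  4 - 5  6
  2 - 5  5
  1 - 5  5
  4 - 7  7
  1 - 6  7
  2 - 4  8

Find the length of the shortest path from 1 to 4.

Comparing a few candidate routes:
1-5-4: 5 + 6 = 11
1-6-2-4: 7 + 7 + 8 = 22
1-5-2-4: 5 + 5 + 8 = 18
1-6-7-4: 7 + 10 + 7 = 24
The minimum is 11.

11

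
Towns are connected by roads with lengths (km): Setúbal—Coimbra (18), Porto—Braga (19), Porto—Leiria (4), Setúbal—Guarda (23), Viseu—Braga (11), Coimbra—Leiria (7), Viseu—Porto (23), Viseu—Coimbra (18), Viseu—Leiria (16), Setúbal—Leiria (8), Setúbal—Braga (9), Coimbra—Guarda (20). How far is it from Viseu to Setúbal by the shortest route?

Comparing a few candidate routes:
Viseu - Braga - Setúbal: 11 + 9 = 20
Viseu - Coimbra - Leiria - Setúbal: 18 + 7 + 8 = 33
Viseu - Leiria - Setúbal: 16 + 8 = 24
The minimum is 20 km.

20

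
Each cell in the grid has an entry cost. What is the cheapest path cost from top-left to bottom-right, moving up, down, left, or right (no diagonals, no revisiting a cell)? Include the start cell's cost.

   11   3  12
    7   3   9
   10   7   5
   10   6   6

35

Path r0c0 r0c1 r1c1 r2c1 r2c2 r3c2: 11 + 3 + 3 + 7 + 5 + 6 = 35.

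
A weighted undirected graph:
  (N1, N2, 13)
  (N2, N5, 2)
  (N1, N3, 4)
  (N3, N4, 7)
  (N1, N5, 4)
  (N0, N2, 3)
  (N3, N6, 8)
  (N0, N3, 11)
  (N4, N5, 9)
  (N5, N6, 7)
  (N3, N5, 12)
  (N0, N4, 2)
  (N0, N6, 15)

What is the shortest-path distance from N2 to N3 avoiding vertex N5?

12

Candidate routes:
N2-N0-N6-N3: 3 + 15 + 8 = 26
N2-N1-N3: 13 + 4 = 17
N2-N0-N3: 3 + 11 = 14
N2-N0-N4-N3: 3 + 2 + 7 = 12
The minimum is 12.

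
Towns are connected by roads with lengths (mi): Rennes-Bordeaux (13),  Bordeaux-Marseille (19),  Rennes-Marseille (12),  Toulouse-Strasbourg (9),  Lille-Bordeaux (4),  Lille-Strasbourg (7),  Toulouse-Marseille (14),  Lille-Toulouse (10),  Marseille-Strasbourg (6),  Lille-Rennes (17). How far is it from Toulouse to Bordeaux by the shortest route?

Comparing a few candidate routes:
Toulouse → Lille → Bordeaux: 10 + 4 = 14
Toulouse → Marseille → Strasbourg → Lille → Bordeaux: 14 + 6 + 7 + 4 = 31
Toulouse → Strasbourg → Lille → Bordeaux: 9 + 7 + 4 = 20
The minimum is 14 mi.

14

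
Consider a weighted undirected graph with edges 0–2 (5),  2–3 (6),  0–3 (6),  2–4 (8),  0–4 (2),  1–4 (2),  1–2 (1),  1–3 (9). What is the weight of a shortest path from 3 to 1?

Some routes from 3 to 1:
3 - 2 - 0 - 4 - 1: 6 + 5 + 2 + 2 = 15
3 - 0 - 4 - 1: 6 + 2 + 2 = 10
3 - 0 - 2 - 1: 6 + 5 + 1 = 12
3 - 2 - 4 - 1: 6 + 8 + 2 = 16
3 - 1: 9
3 - 2 - 1: 6 + 1 = 7
Shortest: 7.

7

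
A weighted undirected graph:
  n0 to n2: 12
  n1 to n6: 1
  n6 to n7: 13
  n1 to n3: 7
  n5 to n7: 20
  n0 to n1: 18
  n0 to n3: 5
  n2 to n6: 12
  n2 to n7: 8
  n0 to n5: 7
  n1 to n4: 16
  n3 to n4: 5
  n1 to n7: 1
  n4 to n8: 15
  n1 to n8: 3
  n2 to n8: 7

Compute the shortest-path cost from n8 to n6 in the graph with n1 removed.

Some routes from n8 to n6 avoiding n1:
n8→n2→n6: 7 + 12 = 19
n8→n2→n7→n6: 7 + 8 + 13 = 28
n8→n4→n3→n0→n2→n6: 15 + 5 + 5 + 12 + 12 = 49
The minimum is 19.

19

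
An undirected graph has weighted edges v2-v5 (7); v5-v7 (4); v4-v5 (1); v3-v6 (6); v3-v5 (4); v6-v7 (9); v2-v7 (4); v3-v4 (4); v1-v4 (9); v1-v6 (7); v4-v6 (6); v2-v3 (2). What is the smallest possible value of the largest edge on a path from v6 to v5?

Comparing a few candidate routes:
v6 -> v3 -> v5: max(6, 4) = 6
v6 -> v3 -> v2 -> v7 -> v5: max(6, 2, 4, 4) = 6
v6 -> v4 -> v3 -> v2 -> v7 -> v5: max(6, 4, 2, 4, 4) = 6
v6 -> v3 -> v4 -> v5: max(6, 4, 1) = 6
Smallest bottleneck: 6.

6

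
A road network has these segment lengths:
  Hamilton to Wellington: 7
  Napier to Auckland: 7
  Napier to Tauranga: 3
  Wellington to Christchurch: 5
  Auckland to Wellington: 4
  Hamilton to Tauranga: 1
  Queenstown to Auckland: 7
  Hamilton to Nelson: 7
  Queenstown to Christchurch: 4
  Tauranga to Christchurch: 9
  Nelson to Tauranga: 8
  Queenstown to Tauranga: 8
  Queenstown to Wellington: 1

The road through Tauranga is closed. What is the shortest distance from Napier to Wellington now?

Paths from Napier to Wellington avoiding Tauranga:
Napier→Auckland→Wellington: 7 + 4 = 11
Napier→Auckland→Queenstown→Wellington: 7 + 7 + 1 = 15
Napier→Auckland→Queenstown→Christchurch→Wellington: 7 + 7 + 4 + 5 = 23
The minimum is 11.

11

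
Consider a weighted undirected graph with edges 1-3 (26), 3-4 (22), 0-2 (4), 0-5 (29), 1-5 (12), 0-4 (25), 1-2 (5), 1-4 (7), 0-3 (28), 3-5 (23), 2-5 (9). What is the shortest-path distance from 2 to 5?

9

Checking several routes:
2 → 5: 9
2 → 0 → 4 → 1 → 5: 4 + 25 + 7 + 12 = 48
2 → 1 → 3 → 5: 5 + 26 + 23 = 54
2 → 0 → 5: 4 + 29 = 33
2 → 1 → 5: 5 + 12 = 17
Shortest: 9.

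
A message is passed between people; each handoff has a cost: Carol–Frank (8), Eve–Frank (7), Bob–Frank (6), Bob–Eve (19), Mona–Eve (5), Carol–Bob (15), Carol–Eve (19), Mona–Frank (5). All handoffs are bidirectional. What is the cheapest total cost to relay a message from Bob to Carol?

Some routes from Bob to Carol:
Bob -> Carol: 15
Bob -> Frank -> Eve -> Carol: 6 + 7 + 19 = 32
Bob -> Frank -> Carol: 6 + 8 = 14
Best route has total 14.

14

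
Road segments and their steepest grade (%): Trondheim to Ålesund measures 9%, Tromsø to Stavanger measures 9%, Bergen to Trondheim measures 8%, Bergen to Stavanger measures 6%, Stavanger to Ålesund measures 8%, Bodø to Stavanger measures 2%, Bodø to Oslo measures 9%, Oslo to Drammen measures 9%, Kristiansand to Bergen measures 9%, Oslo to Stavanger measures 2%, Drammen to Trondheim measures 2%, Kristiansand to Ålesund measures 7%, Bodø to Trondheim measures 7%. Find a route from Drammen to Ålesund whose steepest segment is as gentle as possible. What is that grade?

8

A few of the Drammen→Ålesund routes:
Drammen - Trondheim - Bodø - Stavanger - Ålesund: max(2, 7, 2, 8) = 8
Drammen - Trondheim - Bergen - Kristiansand - Ålesund: max(2, 8, 9, 7) = 9
Drammen - Trondheim - Ålesund: max(2, 9) = 9
Drammen - Trondheim - Bergen - Stavanger - Ålesund: max(2, 8, 6, 8) = 8
Smallest bottleneck: 8%.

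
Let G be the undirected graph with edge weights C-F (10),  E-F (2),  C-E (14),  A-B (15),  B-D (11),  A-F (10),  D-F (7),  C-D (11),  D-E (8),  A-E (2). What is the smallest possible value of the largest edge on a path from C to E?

10

A few of the C→E routes:
C-F-D-E: max(10, 7, 8) = 10
C-D-F-A-E: max(11, 7, 10, 2) = 11
C-F-A-E: max(10, 10, 2) = 10
C-D-F-E: max(11, 7, 2) = 11
C-F-E: max(10, 2) = 10
Smallest bottleneck: 10.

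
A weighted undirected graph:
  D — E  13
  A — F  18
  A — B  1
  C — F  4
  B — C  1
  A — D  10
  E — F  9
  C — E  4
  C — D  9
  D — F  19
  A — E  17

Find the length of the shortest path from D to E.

13

Some routes from D to E:
D - E: 13
D - C - E: 9 + 4 = 13
D - A - B - C - E: 10 + 1 + 1 + 4 = 16
The minimum is 13.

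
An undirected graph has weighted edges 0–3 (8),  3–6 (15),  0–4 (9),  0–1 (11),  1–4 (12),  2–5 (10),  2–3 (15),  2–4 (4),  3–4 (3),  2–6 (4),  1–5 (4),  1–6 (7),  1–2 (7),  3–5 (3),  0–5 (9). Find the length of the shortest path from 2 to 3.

7

Comparing a few candidate routes:
2 -> 3: 15
2 -> 6 -> 1 -> 5 -> 3: 4 + 7 + 4 + 3 = 18
2 -> 5 -> 3: 10 + 3 = 13
2 -> 4 -> 3: 4 + 3 = 7
2 -> 1 -> 5 -> 3: 7 + 4 + 3 = 14
Shortest: 7.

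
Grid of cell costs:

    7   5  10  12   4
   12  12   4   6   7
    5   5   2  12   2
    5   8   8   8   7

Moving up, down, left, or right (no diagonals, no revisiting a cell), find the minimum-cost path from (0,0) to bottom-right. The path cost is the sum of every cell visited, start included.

48

Cheapest: r0c0 -> r0c1 -> r0c2 -> r1c2 -> r1c3 -> r1c4 -> r2c4 -> r3c4
  7 + 5 + 10 + 4 + 6 + 7 + 2 + 7 = 48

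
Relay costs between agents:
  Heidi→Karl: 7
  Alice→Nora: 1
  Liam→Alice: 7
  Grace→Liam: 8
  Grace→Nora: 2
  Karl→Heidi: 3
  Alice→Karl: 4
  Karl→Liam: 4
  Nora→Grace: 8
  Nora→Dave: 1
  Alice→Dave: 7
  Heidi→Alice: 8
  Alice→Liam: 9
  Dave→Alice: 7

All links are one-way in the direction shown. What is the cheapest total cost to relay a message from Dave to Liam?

15

Candidate routes:
Dave -> Alice -> Liam: 7 + 9 = 16
Dave -> Alice -> Karl -> Liam: 7 + 4 + 4 = 15
Dave -> Alice -> Nora -> Grace -> Liam: 7 + 1 + 8 + 8 = 24
Shortest: 15.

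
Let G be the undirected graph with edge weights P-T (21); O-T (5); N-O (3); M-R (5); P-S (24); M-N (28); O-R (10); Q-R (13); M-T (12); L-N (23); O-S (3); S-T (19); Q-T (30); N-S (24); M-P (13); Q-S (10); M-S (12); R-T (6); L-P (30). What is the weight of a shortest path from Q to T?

Some routes from Q to T:
Q→S→T: 10 + 19 = 29
Q→S→O→R→T: 10 + 3 + 10 + 6 = 29
Q→R→O→T: 13 + 10 + 5 = 28
Q→R→T: 13 + 6 = 19
Q→S→O→T: 10 + 3 + 5 = 18
Q→R→M→T: 13 + 5 + 12 = 30
Shortest: 18.

18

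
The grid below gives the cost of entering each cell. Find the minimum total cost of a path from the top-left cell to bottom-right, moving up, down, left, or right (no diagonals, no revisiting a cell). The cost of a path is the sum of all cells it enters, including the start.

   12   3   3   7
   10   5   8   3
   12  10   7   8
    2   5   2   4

39

Cheapest: [0,0]→[0,1]→[0,2]→[1,2]→[2,2]→[3,2]→[3,3]
  12 + 3 + 3 + 8 + 7 + 2 + 4 = 39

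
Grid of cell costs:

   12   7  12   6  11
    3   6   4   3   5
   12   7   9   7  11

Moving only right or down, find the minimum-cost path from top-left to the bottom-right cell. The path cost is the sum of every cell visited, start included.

44

Best path: [0,0] [1,0] [1,1] [1,2] [1,3] [1,4] [2,4]
Cost: 12 + 3 + 6 + 4 + 3 + 5 + 11 = 44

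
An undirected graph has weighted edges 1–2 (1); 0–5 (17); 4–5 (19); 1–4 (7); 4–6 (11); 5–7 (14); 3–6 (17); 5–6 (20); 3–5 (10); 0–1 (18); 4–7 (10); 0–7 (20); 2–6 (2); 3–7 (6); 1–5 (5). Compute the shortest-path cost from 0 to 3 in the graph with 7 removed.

Some routes from 0 to 3 avoiding 7:
0 → 1 → 2 → 6 → 5 → 3: 18 + 1 + 2 + 20 + 10 = 51
0 → 1 → 2 → 6 → 3: 18 + 1 + 2 + 17 = 38
0 → 5 → 1 → 2 → 6 → 3: 17 + 5 + 1 + 2 + 17 = 42
0 → 1 → 5 → 3: 18 + 5 + 10 = 33
0 → 5 → 3: 17 + 10 = 27
The minimum is 27.

27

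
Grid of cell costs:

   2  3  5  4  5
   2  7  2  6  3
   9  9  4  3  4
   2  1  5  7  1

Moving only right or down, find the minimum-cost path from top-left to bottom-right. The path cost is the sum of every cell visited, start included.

24

Cheapest: [0,0] [0,1] [0,2] [1,2] [2,2] [2,3] [2,4] [3,4]
  2 + 3 + 5 + 2 + 4 + 3 + 4 + 1 = 24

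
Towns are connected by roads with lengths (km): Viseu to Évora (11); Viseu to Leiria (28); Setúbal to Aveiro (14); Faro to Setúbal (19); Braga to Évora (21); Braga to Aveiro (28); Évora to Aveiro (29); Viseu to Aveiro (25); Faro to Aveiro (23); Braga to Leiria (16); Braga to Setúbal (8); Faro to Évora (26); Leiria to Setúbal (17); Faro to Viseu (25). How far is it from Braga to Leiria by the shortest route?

Some routes from Braga to Leiria:
Braga → Évora → Viseu → Leiria: 21 + 11 + 28 = 60
Braga → Leiria: 16
Braga → Setúbal → Leiria: 8 + 17 = 25
Braga → Aveiro → Setúbal → Leiria: 28 + 14 + 17 = 59
Braga → Setúbal → Aveiro → Viseu → Leiria: 8 + 14 + 25 + 28 = 75
Best route has total 16 km.

16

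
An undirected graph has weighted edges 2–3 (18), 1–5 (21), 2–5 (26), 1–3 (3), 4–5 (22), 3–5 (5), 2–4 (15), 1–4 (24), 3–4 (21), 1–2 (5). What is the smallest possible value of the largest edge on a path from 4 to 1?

15

A few of the 4→1 routes:
4 -> 2 -> 1: max(15, 5) = 15
4 -> 2 -> 3 -> 5 -> 1: max(15, 18, 5, 21) = 21
4 -> 2 -> 3 -> 1: max(15, 18, 3) = 18
4 -> 3 -> 1: max(21, 3) = 21
Best route has worst link 15.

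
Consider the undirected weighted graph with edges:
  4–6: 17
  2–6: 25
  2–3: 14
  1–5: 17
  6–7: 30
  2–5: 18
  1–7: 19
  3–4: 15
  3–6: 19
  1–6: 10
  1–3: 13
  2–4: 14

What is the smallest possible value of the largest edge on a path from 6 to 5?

17

A few of the 6→5 routes:
6-1-3-4-2-5: max(10, 13, 15, 14, 18) = 18
6-4-3-1-5: max(17, 15, 13, 17) = 17
6-4-2-3-1-5: max(17, 14, 14, 13, 17) = 17
6-1-3-2-5: max(10, 13, 14, 18) = 18
6-1-5: max(10, 17) = 17
The minimum achievable maximum is 17.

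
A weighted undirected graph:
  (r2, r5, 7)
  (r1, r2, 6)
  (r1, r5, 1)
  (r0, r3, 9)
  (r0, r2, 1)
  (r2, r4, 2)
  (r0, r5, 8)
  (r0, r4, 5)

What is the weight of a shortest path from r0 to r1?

Checking several routes:
r0-r5-r1: 8 + 1 = 9
r0-r2-r5-r1: 1 + 7 + 1 = 9
r0-r2-r1: 1 + 6 = 7
Shortest: 7.

7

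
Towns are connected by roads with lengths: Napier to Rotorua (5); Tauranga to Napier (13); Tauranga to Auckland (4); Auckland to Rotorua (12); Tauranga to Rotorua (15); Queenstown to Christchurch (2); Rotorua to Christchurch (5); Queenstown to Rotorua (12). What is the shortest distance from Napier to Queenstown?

Candidate routes:
Napier→Rotorua→Queenstown: 5 + 12 = 17
Napier→Tauranga→Rotorua→Queenstown: 13 + 15 + 12 = 40
Napier→Rotorua→Christchurch→Queenstown: 5 + 5 + 2 = 12
Napier→Tauranga→Rotorua→Christchurch→Queenstown: 13 + 15 + 5 + 2 = 35
Napier→Tauranga→Auckland→Rotorua→Christchurch→Queenstown: 13 + 4 + 12 + 5 + 2 = 36
Napier→Tauranga→Auckland→Rotorua→Queenstown: 13 + 4 + 12 + 12 = 41
Best route has total 12.

12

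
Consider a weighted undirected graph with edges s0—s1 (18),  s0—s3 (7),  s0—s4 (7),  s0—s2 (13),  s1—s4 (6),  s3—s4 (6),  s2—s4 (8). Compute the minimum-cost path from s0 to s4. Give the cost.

7

Paths from s0 to s4:
s0 - s1 - s4: 18 + 6 = 24
s0 - s4: 7
s0 - s2 - s4: 13 + 8 = 21
s0 - s3 - s4: 7 + 6 = 13
The minimum is 7.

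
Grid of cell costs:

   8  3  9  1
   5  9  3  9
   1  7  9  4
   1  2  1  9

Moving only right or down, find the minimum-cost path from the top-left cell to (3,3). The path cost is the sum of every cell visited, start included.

27

Take (0,0) (1,0) (2,0) (3,0) (3,1) (3,2) (3,3) for a total of 8 + 5 + 1 + 1 + 2 + 1 + 9 = 27.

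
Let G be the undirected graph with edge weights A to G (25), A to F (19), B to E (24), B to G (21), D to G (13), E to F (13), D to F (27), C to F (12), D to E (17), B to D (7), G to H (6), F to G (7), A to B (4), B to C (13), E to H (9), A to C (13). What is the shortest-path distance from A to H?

A few of the A→H routes:
A→G→H: 25 + 6 = 31
A→B→D→G→H: 4 + 7 + 13 + 6 = 30
A→B→G→H: 4 + 21 + 6 = 31
Best route has total 30.

30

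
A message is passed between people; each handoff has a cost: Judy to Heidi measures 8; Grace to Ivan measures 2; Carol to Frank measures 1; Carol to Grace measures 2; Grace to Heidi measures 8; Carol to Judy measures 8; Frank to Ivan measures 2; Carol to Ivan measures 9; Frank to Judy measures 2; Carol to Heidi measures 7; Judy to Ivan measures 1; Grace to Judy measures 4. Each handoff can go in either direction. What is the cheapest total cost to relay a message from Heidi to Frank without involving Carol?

A few of the Heidi→Frank routes:
Heidi → Grace → Judy → Frank: 8 + 4 + 2 = 14
Heidi → Judy → Frank: 8 + 2 = 10
Heidi → Grace → Ivan → Judy → Frank: 8 + 2 + 1 + 2 = 13
Heidi → Grace → Ivan → Frank: 8 + 2 + 2 = 12
Heidi → Judy → Ivan → Frank: 8 + 1 + 2 = 11
The minimum is 10.

10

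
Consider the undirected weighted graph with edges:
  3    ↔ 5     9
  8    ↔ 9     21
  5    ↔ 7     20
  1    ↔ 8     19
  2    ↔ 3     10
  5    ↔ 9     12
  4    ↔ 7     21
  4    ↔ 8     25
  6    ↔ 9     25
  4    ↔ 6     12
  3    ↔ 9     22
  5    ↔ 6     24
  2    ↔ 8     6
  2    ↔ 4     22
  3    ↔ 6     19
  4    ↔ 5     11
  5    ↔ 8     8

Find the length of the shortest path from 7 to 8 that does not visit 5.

46

Some routes from 7 to 8 avoiding 5:
7 → 4 → 8: 21 + 25 = 46
7 → 4 → 2 → 8: 21 + 22 + 6 = 49
7 → 4 → 6 → 3 → 2 → 8: 21 + 12 + 19 + 10 + 6 = 68
The minimum is 46.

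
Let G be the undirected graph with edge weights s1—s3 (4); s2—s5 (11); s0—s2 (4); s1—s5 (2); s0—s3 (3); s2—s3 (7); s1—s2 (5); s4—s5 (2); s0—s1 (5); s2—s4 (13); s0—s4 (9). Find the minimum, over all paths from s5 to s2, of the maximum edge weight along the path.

4

Some routes from s5 to s2:
s5 - s1 - s0 - s2: max(2, 5, 4) = 5
s5 - s1 - s3 - s2: max(2, 4, 7) = 7
s5 - s1 - s0 - s3 - s2: max(2, 5, 3, 7) = 7
s5 - s1 - s2: max(2, 5) = 5
s5 - s1 - s3 - s0 - s2: max(2, 4, 3, 4) = 4
Smallest bottleneck: 4.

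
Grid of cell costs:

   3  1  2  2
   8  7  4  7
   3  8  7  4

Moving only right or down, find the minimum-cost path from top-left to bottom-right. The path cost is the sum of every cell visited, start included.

19

Best path: (0,0)→(0,1)→(0,2)→(0,3)→(1,3)→(2,3)
Cost: 3 + 1 + 2 + 2 + 7 + 4 = 19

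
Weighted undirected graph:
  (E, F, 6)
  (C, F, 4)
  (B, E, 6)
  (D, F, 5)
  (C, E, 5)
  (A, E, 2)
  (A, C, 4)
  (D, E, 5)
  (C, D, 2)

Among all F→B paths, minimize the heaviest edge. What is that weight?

6

Some routes from F to B:
F → C → D → E → B: max(4, 2, 5, 6) = 6
F → C → A → E → B: max(4, 4, 2, 6) = 6
F → D → E → B: max(5, 5, 6) = 6
F → C → E → B: max(4, 5, 6) = 6
Smallest bottleneck: 6.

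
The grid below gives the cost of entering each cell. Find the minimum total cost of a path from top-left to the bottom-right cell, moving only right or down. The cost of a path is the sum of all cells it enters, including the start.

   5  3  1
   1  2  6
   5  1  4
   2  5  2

15

One optimal route is r0c0→r1c0→r1c1→r2c1→r2c2→r3c2.
Its cost is 5 + 1 + 2 + 1 + 4 + 2 = 15.
(Top row then right column would cost 21.)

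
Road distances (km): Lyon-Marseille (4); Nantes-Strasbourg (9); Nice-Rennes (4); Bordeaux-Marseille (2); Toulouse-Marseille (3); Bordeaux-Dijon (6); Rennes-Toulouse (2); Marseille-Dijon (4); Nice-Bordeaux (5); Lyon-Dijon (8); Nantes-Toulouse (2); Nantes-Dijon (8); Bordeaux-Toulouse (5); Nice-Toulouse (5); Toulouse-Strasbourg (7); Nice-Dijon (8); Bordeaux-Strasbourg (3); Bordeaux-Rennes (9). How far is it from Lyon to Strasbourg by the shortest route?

9

Some routes from Lyon to Strasbourg:
Lyon→Marseille→Toulouse→Bordeaux→Strasbourg: 4 + 3 + 5 + 3 = 15
Lyon→Marseille→Toulouse→Strasbourg: 4 + 3 + 7 = 14
Lyon→Marseille→Bordeaux→Strasbourg: 4 + 2 + 3 = 9
The minimum is 9 km.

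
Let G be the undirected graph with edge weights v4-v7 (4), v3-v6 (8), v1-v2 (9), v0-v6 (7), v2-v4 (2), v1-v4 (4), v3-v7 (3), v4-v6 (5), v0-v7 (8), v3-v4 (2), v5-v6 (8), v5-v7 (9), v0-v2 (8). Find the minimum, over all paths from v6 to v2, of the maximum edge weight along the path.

5

Comparing a few candidate routes:
v6-v3-v4-v7-v0-v2: max(8, 2, 4, 8, 8) = 8
v6-v3-v4-v2: max(8, 2, 2) = 8
v6-v3-v7-v4-v2: max(8, 3, 4, 2) = 8
v6-v3-v7-v0-v2: max(8, 3, 8, 8) = 8
v6-v4-v2: max(5, 2) = 5
Best route has worst link 5.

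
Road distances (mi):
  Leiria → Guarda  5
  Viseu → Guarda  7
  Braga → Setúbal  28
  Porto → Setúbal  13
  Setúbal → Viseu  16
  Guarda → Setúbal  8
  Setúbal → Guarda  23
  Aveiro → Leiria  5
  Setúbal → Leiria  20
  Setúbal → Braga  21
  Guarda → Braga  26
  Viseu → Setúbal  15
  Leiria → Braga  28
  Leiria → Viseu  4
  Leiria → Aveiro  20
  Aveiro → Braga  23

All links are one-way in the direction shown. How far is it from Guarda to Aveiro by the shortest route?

48

Paths from Guarda to Aveiro:
Guarda -> Braga -> Setúbal -> Leiria -> Aveiro: 26 + 28 + 20 + 20 = 94
Guarda -> Setúbal -> Leiria -> Aveiro: 8 + 20 + 20 = 48
Shortest: 48 mi.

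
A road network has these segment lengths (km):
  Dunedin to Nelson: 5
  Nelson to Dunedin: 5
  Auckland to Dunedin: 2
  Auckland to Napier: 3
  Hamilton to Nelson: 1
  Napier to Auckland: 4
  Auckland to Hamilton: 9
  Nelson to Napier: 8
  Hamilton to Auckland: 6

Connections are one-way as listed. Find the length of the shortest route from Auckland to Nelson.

Routes from Auckland to Nelson:
Auckland-Dunedin-Nelson: 2 + 5 = 7
Auckland-Hamilton-Nelson: 9 + 1 = 10
The minimum is 7 km.

7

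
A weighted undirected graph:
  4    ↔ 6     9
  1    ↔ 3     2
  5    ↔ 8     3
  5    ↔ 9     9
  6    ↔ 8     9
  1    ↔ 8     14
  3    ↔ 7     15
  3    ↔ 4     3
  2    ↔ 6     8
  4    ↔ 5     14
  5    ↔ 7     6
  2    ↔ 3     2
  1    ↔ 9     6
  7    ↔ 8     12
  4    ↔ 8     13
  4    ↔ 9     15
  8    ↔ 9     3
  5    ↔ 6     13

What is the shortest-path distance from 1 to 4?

5

Some routes from 1 to 4:
1 → 9 → 8 → 5 → 4: 6 + 3 + 3 + 14 = 26
1 → 9 → 8 → 4: 6 + 3 + 13 = 22
1 → 3 → 4: 2 + 3 = 5
1 → 3 → 2 → 6 → 4: 2 + 2 + 8 + 9 = 21
1 → 9 → 4: 6 + 15 = 21
Best route has total 5.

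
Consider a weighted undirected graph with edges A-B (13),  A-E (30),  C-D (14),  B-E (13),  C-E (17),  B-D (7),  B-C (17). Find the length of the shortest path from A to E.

Paths from A to E:
A→E: 30
A→B→E: 13 + 13 = 26
A→B→C→E: 13 + 17 + 17 = 47
A→B→D→C→E: 13 + 7 + 14 + 17 = 51
Best route has total 26.

26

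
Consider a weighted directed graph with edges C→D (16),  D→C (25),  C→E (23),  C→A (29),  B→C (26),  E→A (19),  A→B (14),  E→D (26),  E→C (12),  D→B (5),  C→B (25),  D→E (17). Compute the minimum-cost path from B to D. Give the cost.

Paths from B to D:
B - C - E - D: 26 + 23 + 26 = 75
B - C - D: 26 + 16 = 42
The minimum is 42.

42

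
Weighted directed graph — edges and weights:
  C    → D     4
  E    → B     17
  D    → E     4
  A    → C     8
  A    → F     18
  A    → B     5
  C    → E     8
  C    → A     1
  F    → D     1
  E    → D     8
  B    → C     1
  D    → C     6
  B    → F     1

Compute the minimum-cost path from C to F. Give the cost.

7

Candidate routes:
C → A → F: 1 + 18 = 19
C → E → B → F: 8 + 17 + 1 = 26
C → D → E → B → F: 4 + 4 + 17 + 1 = 26
C → A → B → F: 1 + 5 + 1 = 7
Shortest: 7.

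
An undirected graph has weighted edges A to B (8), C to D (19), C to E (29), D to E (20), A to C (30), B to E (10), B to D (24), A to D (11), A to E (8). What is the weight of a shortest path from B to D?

19

Comparing a few candidate routes:
B→E→D: 10 + 20 = 30
B→D: 24
B→E→A→D: 10 + 8 + 11 = 29
B→A→D: 8 + 11 = 19
B→A→E→D: 8 + 8 + 20 = 36
Best route has total 19.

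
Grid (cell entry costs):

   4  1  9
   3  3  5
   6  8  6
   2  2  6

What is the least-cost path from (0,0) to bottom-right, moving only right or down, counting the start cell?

23

Best path: [0,0]→[1,0]→[2,0]→[3,0]→[3,1]→[3,2]
Cost: 4 + 3 + 6 + 2 + 2 + 6 = 23
For comparison, the top-then-right route costs 31.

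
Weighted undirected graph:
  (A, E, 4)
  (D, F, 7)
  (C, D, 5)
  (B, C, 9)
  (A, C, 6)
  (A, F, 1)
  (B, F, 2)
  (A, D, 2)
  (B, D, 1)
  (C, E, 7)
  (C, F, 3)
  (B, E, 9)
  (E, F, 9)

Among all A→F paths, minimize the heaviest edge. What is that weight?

Checking several routes:
A-D-C-F: max(2, 5, 3) = 5
A-D-B-F: max(2, 1, 2) = 2
A-F: max(1) = 1
Smallest bottleneck: 1.

1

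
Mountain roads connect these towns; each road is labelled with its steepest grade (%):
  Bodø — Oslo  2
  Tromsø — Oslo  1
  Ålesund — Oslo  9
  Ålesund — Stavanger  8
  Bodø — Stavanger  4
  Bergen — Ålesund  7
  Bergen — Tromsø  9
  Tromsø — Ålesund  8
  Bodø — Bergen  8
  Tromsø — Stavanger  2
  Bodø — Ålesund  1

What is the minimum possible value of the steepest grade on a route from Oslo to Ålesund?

Comparing a few candidate routes:
Oslo -> Tromsø -> Stavanger -> Ålesund: max(1, 2, 8) = 8
Oslo -> Bodø -> Bergen -> Ålesund: max(2, 8, 7) = 8
Oslo -> Bodø -> Stavanger -> Tromsø -> Ålesund: max(2, 4, 2, 8) = 8
Oslo -> Bodø -> Ålesund: max(2, 1) = 2
Oslo -> Bodø -> Stavanger -> Ålesund: max(2, 4, 8) = 8
Oslo -> Tromsø -> Stavanger -> Bodø -> Ålesund: max(1, 2, 4, 1) = 4
The minimum achievable maximum is 2%.

2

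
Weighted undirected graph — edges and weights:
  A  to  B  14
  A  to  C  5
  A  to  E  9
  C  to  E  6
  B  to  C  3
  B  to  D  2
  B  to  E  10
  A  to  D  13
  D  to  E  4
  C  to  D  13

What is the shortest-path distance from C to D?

A few of the C→D routes:
C - B - D: 3 + 2 = 5
C - D: 13
C - E - D: 6 + 4 = 10
C - A - E - D: 5 + 9 + 4 = 18
C - E - B - D: 6 + 10 + 2 = 18
C - B - E - D: 3 + 10 + 4 = 17
The minimum is 5.

5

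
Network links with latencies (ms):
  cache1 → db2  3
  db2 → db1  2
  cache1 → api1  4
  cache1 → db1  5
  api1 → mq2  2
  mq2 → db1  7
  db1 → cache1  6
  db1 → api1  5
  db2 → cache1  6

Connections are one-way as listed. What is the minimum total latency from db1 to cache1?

6

Paths from db1 to cache1:
db1→cache1: 6
Best route has total 6 ms.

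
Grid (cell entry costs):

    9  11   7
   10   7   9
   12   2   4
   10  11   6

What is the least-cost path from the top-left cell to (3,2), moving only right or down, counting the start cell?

Cheapest: [0,0] → [1,0] → [1,1] → [2,1] → [2,2] → [3,2]
  9 + 10 + 7 + 2 + 4 + 6 = 38
(Top row then right column would cost 46.)

38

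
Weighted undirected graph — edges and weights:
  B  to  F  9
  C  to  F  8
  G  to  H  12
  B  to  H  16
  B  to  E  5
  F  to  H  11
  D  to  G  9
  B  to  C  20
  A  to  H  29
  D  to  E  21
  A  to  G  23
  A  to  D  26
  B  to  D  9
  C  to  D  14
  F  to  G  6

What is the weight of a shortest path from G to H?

Comparing a few candidate routes:
G→F→B→H: 6 + 9 + 16 = 31
G→F→H: 6 + 11 = 17
G→H: 12
G→D→B→H: 9 + 9 + 16 = 34
G→D→B→F→H: 9 + 9 + 9 + 11 = 38
The minimum is 12.

12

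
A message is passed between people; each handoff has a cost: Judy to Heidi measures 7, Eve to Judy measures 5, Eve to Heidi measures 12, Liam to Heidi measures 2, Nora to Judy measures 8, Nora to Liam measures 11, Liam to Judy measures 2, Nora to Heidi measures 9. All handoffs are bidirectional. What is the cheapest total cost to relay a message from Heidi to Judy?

4

A few of the Heidi→Judy routes:
Heidi → Liam → Judy: 2 + 2 = 4
Heidi → Eve → Judy: 12 + 5 = 17
Heidi → Judy: 7
The minimum is 4.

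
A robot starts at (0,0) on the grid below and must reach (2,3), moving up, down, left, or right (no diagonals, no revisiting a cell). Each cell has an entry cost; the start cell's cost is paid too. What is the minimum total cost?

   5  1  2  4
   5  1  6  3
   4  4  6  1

One optimal route is r0c0 -> r0c1 -> r0c2 -> r0c3 -> r1c3 -> r2c3.
Its cost is 5 + 1 + 2 + 4 + 3 + 1 = 16.

16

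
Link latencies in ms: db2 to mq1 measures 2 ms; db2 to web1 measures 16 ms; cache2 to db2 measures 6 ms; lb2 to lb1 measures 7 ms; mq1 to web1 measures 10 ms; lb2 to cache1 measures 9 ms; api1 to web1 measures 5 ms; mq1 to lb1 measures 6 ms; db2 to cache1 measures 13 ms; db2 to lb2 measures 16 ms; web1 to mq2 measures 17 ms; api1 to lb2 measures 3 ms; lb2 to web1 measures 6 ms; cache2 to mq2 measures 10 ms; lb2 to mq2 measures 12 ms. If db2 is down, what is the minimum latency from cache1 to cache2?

Candidate routes:
cache1 → lb2 → lb1 → mq1 → web1 → mq2 → cache2: 9 + 7 + 6 + 10 + 17 + 10 = 59
cache1 → lb2 → web1 → mq2 → cache2: 9 + 6 + 17 + 10 = 42
cache1 → lb2 → api1 → web1 → mq2 → cache2: 9 + 3 + 5 + 17 + 10 = 44
cache1 → lb2 → mq2 → cache2: 9 + 12 + 10 = 31
The minimum is 31 ms.

31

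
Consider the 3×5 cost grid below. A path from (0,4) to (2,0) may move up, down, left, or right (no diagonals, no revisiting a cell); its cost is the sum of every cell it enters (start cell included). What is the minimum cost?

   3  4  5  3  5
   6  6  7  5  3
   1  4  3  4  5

25

Take r0c4 → r0c3 → r1c3 → r2c3 → r2c2 → r2c1 → r2c0 for a total of 5 + 3 + 5 + 4 + 3 + 4 + 1 = 25.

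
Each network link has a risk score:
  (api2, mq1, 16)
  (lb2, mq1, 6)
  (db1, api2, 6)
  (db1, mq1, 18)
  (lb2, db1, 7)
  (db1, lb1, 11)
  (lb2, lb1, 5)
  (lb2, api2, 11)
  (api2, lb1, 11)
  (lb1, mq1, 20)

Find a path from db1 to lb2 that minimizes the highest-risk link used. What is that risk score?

7

Some routes from db1 to lb2:
db1-lb2: max(7) = 7
db1-api2-lb1-lb2: max(6, 11, 5) = 11
db1-api2-lb2: max(6, 11) = 11
The minimum achievable maximum is 7.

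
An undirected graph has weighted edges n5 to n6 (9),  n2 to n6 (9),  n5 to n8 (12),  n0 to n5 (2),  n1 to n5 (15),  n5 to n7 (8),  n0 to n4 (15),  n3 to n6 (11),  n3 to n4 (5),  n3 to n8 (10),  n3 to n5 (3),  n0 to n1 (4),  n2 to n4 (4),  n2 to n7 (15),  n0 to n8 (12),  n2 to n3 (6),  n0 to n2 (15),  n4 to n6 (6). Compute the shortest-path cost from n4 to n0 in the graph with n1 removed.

Checking several routes:
n4 → n0: 15
n4 → n3 → n5 → n0: 5 + 3 + 2 = 10
n4 → n2 → n3 → n5 → n0: 4 + 6 + 3 + 2 = 15
Best route has total 10.

10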